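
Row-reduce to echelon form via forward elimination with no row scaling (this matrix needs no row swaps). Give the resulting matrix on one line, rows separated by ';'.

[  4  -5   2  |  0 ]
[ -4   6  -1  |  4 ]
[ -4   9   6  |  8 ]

Forward elimination:
R2 <- R2 - (-1)*R1:  [ 0  1  1  4 ]
R3 <- R3 - (-1)*R1:  [ 0  4  8  8 ]
R3 <- R3 - (4)*R2:  [  0   0   4  -8 ]
Row echelon form:
[ 4  -5  2  |   0 ]
[ 0   1  1  |   4 ]
[ 0   0  4  |  -8 ]

REF = [4 -5 2 0; 0 1 1 4; 0 0 4 -8]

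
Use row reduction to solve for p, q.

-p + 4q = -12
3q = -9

(0, -3)

Forward elimination on [A|b]:
Row echelon form:
[ -1  4  |  -12 ]
[  0  3  |   -9 ]
Back-substitution:
q = (-9) / 3 = -3
p = (-12 - (4)*(-3)) / -1 = 0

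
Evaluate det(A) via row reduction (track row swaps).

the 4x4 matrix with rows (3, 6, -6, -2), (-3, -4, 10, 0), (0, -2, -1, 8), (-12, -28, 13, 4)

det(A) = -36

Forward elimination:
R2 <- R2 - (-1)*R1:  [  0   2   4  -2 ]
R4 <- R4 - (-4)*R1:  [   0   -4  -11   -4 ]
R3 <- R3 - (-1)*R2:  [ 0  0  3  6 ]
R4 <- R4 - (-2)*R2:  [  0   0  -3  -8 ]
R4 <- R4 - (-1)*R3:  [  0   0   0  -2 ]
Upper-triangular form:
[ 3  6  -6  -2 ]
[ 0  2   4  -2 ]
[ 0  0   3   6 ]
[ 0  0   0  -2 ]
det(A) = (-1)^0 * (3) * (2) * (3) * (-2) = -36  (0 row swaps -> sign +1)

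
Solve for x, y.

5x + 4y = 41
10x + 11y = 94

Forward elimination on [A|b]:
R2 <- R2 - (2)*R1:  [  0   3  12 ]
Row echelon form:
[ 5  4  |  41 ]
[ 0  3  |  12 ]
Back-substitution:
y = (12) / 3 = 4
x = (41 - (4)*(4)) / 5 = 5

(5, 4)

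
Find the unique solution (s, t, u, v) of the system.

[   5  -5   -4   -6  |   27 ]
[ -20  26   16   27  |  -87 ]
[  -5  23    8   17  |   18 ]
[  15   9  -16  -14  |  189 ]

Forward elimination on [A|b]:
R2 <- R2 - (-4)*R1:  [  0   6   0   3  21 ]
R3 <- R3 - (-1)*R1:  [  0  18   4  11  45 ]
R4 <- R4 - (3)*R1:  [   0   24   -4    4  108 ]
R3 <- R3 - (3)*R2:  [   0    0    4    2  -18 ]
R4 <- R4 - (4)*R2:  [  0   0  -4  -8  24 ]
R4 <- R4 - (-1)*R3:  [  0   0   0  -6   6 ]
Row echelon form:
[ 5  -5  -4  -6  |   27 ]
[ 0   6   0   3  |   21 ]
[ 0   0   4   2  |  -18 ]
[ 0   0   0  -6  |    6 ]
Back-substitution:
v = (6) / -6 = -1
u = (-18 - (2)*(-1)) / 4 = -4
t = (21 - (3)*(-1)) / 6 = 4
s = (27 - (-5)*(4) - (-4)*(-4) - (-6)*(-1)) / 5 = 5

(5, 4, -4, -1)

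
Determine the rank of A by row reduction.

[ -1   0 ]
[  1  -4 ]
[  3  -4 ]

rank(A) = 2

Row reduction:
R2 <- R2 - (-1)*R1:  [  0  -4 ]
R3 <- R3 - (-3)*R1:  [  0  -4 ]
R3 <- R3 - (1)*R2:  [ 0  0 ]
Row echelon form:
[ -1   0 ]
[  0  -4 ]
[  0   0 ]
Nonzero rows / pivot columns: 2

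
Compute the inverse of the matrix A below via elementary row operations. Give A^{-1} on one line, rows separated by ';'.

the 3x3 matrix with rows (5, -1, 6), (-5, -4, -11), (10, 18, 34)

Gauss-Jordan on [A | I]:
R1 <- (1/5)*R1:  [    1  -1/5   6/5  |   1/5     0     0 ]
R2 <- R2 - (-5)*R1:  [  0  -5  -5  |   1   1   0 ]
R3 <- R3 - (10)*R1:  [  0  20  22  |  -2   0   1 ]
R2 <- (1/-5)*R2:  [    0     1     1  |  -1/5  -1/5     0 ]
R1 <- R1 - (-1/5)*R2:  [     1      0    7/5  |   4/25  -1/25      0 ]
R3 <- R3 - (20)*R2:  [ 0  0  2  |  2  4  1 ]
R3 <- (1/2)*R3:  [   0    0    1  |    1    2  1/2 ]
R1 <- R1 - (7/5)*R3:  [      1       0       0  |  -31/25  -71/25   -7/10 ]
R2 <- R2 - (1)*R3:  [     0      1      0  |   -6/5  -11/5   -1/2 ]
Right block of [I | A^{-1}] is the inverse:
[ -31/25  -71/25  -7/10 ]
[   -6/5   -11/5   -1/2 ]
[      1       2    1/2 ]

inverse = [-31/25 -71/25 -7/10; -6/5 -11/5 -1/2; 1 2 1/2]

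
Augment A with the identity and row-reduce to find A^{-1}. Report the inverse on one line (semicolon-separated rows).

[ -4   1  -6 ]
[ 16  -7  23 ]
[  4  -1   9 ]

inverse = [-10/9 -1/12 -19/36; -13/9 -1/3 -1/9; 1/3 0 1/3]

Gauss-Jordan on [A | I]:
R1 <- (1/-4)*R1:  [    1  -1/4   3/2  |  -1/4     0     0 ]
R2 <- R2 - (16)*R1:  [  0  -3  -1  |   4   1   0 ]
R3 <- R3 - (4)*R1:  [ 0  0  3  |  1  0  1 ]
R2 <- (1/-3)*R2:  [    0     1   1/3  |  -4/3  -1/3     0 ]
R1 <- R1 - (-1/4)*R2:  [     1      0  19/12  |  -7/12  -1/12      0 ]
R3 <- (1/3)*R3:  [   0    0    1  |  1/3    0  1/3 ]
R1 <- R1 - (19/12)*R3:  [      1       0       0  |   -10/9   -1/12  -19/36 ]
R2 <- R2 - (1/3)*R3:  [     0      1      0  |  -13/9   -1/3   -1/9 ]
Right block of [I | A^{-1}] is the inverse:
[ -10/9  -1/12  -19/36 ]
[ -13/9   -1/3    -1/9 ]
[   1/3      0     1/3 ]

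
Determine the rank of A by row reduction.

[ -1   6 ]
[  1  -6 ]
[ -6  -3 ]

Row reduction:
R2 <- R2 - (-1)*R1:  [ 0  0 ]
R3 <- R3 - (6)*R1:  [   0  -39 ]
R2 <-> R3   (pivot in column 2 was zero)
[ -1    6 ]
[  0  -39 ]
[  0    0 ]
Row echelon form:
[ -1    6 ]
[  0  -39 ]
[  0    0 ]
Nonzero rows / pivot columns: 2

rank(A) = 2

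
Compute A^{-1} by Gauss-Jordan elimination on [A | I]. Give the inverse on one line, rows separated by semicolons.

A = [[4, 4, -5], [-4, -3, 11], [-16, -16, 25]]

inverse = [101/20 -1 29/20; -19/5 1 -6/5; 4/5 0 1/5]

Gauss-Jordan on [A | I]:
R1 <- (1/4)*R1:  [    1     1  -5/4  |   1/4     0     0 ]
R2 <- R2 - (-4)*R1:  [ 0  1  6  |  1  1  0 ]
R3 <- R3 - (-16)*R1:  [ 0  0  5  |  4  0  1 ]
R1 <- R1 - (1)*R2:  [     1      0  -29/4  |   -3/4     -1      0 ]
R3 <- (1/5)*R3:  [   0    0    1  |  4/5    0  1/5 ]
R1 <- R1 - (-29/4)*R3:  [      1       0       0  |  101/20      -1   29/20 ]
R2 <- R2 - (6)*R3:  [     0      1      0  |  -19/5      1   -6/5 ]
Right block of [I | A^{-1}] is the inverse:
[ 101/20  -1  29/20 ]
[  -19/5   1   -6/5 ]
[    4/5   0    1/5 ]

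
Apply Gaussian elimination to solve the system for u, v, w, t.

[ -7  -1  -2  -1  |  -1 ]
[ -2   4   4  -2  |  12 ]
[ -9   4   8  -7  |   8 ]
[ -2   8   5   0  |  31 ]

(-1, 3, 1, 3)

Forward elimination on [A|b]:
R2 <- R2 - (2/7)*R1:  [     0   30/7   32/7  -12/7   86/7 ]
R3 <- R3 - (9/7)*R1:  [     0   37/7   74/7  -40/7   65/7 ]
R4 <- R4 - (2/7)*R1:  [     0   58/7   39/7    2/7  219/7 ]
R3 <- R3 - (37/30)*R2:  [      0       0   74/15   -18/5  -88/15 ]
R4 <- R4 - (29/15)*R2:  [      0       0  -49/15    18/5  113/15 ]
R4 <- R4 - (-49/74)*R3:  [      0       0       0   45/37  135/37 ]
Row echelon form:
[ -7    -1     -2     -1  |      -1 ]
[  0  30/7   32/7  -12/7  |    86/7 ]
[  0     0  74/15  -18/5  |  -88/15 ]
[  0     0      0  45/37  |  135/37 ]
Back-substitution:
t = (135/37) / (45/37) = 3
w = (-88/15 - (-18/5)*(3)) / (74/15) = 1
v = (86/7 - (32/7)*(1) - (-12/7)*(3)) / (30/7) = 3
u = (-1 - (-1)*(3) - (-2)*(1) - (-1)*(3)) / -7 = -1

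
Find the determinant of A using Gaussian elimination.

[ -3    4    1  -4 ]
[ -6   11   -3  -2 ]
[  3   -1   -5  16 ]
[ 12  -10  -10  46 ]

det(A) = 54

Forward elimination:
R2 <- R2 - (2)*R1:  [  0   3  -5   6 ]
R3 <- R3 - (-1)*R1:  [  0   3  -4  12 ]
R4 <- R4 - (-4)*R1:  [  0   6  -6  30 ]
R3 <- R3 - (1)*R2:  [ 0  0  1  6 ]
R4 <- R4 - (2)*R2:  [  0   0   4  18 ]
R4 <- R4 - (4)*R3:  [  0   0   0  -6 ]
Upper-triangular form:
[ -3  4   1  -4 ]
[  0  3  -5   6 ]
[  0  0   1   6 ]
[  0  0   0  -6 ]
det(A) = (-1)^0 * (-3) * (3) * (1) * (-6) = 54  (0 row swaps -> sign +1)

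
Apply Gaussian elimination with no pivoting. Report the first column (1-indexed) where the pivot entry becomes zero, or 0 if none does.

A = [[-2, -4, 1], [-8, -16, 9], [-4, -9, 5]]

first zero-pivot column = 2

Naive forward elimination:
R2 <- R2 - (4)*R1:  [ 0  0  5 ]
R3 <- R3 - (2)*R1:  [  0  -1   3 ]
Matrix at this point:
[ -2  -4  1 ]
[  0   0  5 ]
[  0  -1  3 ]
Pivot entry (2,2) is zero but row 3 has -1 in column 2 -> naive elimination stops; a row interchange (e.g. R2 <-> R3) would be required here.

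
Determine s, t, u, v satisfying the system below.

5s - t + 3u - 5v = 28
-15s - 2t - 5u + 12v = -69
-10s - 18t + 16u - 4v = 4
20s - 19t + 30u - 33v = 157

(5, -3, 0, 0)

Forward elimination on [A|b]:
R2 <- R2 - (-3)*R1:  [  0  -5   4  -3  15 ]
R3 <- R3 - (-2)*R1:  [   0  -20   22  -14   60 ]
R4 <- R4 - (4)*R1:  [   0  -15   18  -13   45 ]
R3 <- R3 - (4)*R2:  [  0   0   6  -2   0 ]
R4 <- R4 - (3)*R2:  [  0   0   6  -4   0 ]
R4 <- R4 - (1)*R3:  [  0   0   0  -2   0 ]
Row echelon form:
[ 5  -1  3  -5  |  28 ]
[ 0  -5  4  -3  |  15 ]
[ 0   0  6  -2  |   0 ]
[ 0   0  0  -2  |   0 ]
Back-substitution:
v = (0) / -2 = 0
u = (0 - (-2)*(0)) / 6 = 0
t = (15 - (4)*(0) - (-3)*(0)) / -5 = -3
s = (28 - (-1)*(-3) - (3)*(0) - (-5)*(0)) / 5 = 5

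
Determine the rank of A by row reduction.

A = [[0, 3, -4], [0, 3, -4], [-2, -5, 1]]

Row reduction:
R1 <-> R3   (pivot in column 1 was zero)
[ -2  -5   1 ]
[  0   3  -4 ]
[  0   3  -4 ]
R3 <- R3 - (1)*R2:  [ 0  0  0 ]
Row echelon form:
[ -2  -5   1 ]
[  0   3  -4 ]
[  0   0   0 ]
Nonzero rows / pivot columns: 2

rank(A) = 2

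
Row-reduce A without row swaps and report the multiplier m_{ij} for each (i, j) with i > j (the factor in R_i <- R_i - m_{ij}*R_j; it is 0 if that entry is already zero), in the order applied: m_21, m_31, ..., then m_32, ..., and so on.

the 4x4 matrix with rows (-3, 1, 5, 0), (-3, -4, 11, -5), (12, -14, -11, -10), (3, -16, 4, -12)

multipliers: 1, -4, -1, 2, 3, 3

Forward elimination:
R2 <- R2 - (1)*R1:  [  0  -5   6  -5 ]
R3 <- R3 - (-4)*R1:  [   0  -10    9  -10 ]
R4 <- R4 - (-1)*R1:  [   0  -15    9  -12 ]
R3 <- R3 - (2)*R2:  [  0   0  -3   0 ]
R4 <- R4 - (3)*R2:  [  0   0  -9   3 ]
R4 <- R4 - (3)*R3:  [ 0  0  0  3 ]
Multipliers (in order of application): m_{21} = 1, m_{31} = -4, m_{41} = -1, m_{32} = 2, m_{42} = 3, m_{43} = 3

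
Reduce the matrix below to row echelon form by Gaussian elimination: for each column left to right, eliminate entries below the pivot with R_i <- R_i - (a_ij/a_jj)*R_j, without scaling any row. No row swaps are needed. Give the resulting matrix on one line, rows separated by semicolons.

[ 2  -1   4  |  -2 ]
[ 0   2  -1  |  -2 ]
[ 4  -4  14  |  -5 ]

REF = [2 -1 4 -2; 0 2 -1 -2; 0 0 5 -3]

Forward elimination:
R3 <- R3 - (2)*R1:  [  0  -2   6  -1 ]
R3 <- R3 - (-1)*R2:  [  0   0   5  -3 ]
Row echelon form:
[ 2  -1   4  |  -2 ]
[ 0   2  -1  |  -2 ]
[ 0   0   5  |  -3 ]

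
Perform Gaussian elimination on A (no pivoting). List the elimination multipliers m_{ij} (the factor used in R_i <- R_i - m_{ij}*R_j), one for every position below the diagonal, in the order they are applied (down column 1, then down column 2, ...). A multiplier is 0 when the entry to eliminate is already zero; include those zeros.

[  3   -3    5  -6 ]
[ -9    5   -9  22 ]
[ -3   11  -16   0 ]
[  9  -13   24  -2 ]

Forward elimination:
R2 <- R2 - (-3)*R1:  [  0  -4   6   4 ]
R3 <- R3 - (-1)*R1:  [   0    8  -11   -6 ]
R4 <- R4 - (3)*R1:  [  0  -4   9  16 ]
R3 <- R3 - (-2)*R2:  [ 0  0  1  2 ]
R4 <- R4 - (1)*R2:  [  0   0   3  12 ]
R4 <- R4 - (3)*R3:  [ 0  0  0  6 ]
Multipliers (in order of application): m_{21} = -3, m_{31} = -1, m_{41} = 3, m_{32} = -2, m_{42} = 1, m_{43} = 3

multipliers: -3, -1, 3, -2, 1, 3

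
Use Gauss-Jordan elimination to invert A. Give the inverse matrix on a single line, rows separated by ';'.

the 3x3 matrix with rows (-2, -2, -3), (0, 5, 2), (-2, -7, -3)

inverse = [1/20 -3/4 -11/20; 1/5 0 -1/5; -1/2 1/2 1/2]

Gauss-Jordan on [A | I]:
R1 <- (1/-2)*R1:  [    1     1   3/2  |  -1/2     0     0 ]
R3 <- R3 - (-2)*R1:  [  0  -5   0  |  -1   0   1 ]
R2 <- (1/5)*R2:  [   0    1  2/5  |    0  1/5    0 ]
R1 <- R1 - (1)*R2:  [     1      0  11/10  |   -1/2   -1/5      0 ]
R3 <- R3 - (-5)*R2:  [  0   0   2  |  -1   1   1 ]
R3 <- (1/2)*R3:  [    0     0     1  |  -1/2   1/2   1/2 ]
R1 <- R1 - (11/10)*R3:  [      1       0       0  |    1/20    -3/4  -11/20 ]
R2 <- R2 - (2/5)*R3:  [    0     1     0  |   1/5     0  -1/5 ]
Right block of [I | A^{-1}] is the inverse:
[ 1/20  -3/4  -11/20 ]
[  1/5     0    -1/5 ]
[ -1/2   1/2     1/2 ]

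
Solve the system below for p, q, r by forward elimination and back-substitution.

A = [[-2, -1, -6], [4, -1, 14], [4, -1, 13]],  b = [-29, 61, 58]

(5, 1, 3)

Forward elimination on [A|b]:
R2 <- R2 - (-2)*R1:  [  0  -3   2   3 ]
R3 <- R3 - (-2)*R1:  [  0  -3   1   0 ]
R3 <- R3 - (1)*R2:  [  0   0  -1  -3 ]
Row echelon form:
[ -2  -1  -6  |  -29 ]
[  0  -3   2  |    3 ]
[  0   0  -1  |   -3 ]
Back-substitution:
r = (-3) / -1 = 3
q = (3 - (2)*(3)) / -3 = 1
p = (-29 - (-1)*(1) - (-6)*(3)) / -2 = 5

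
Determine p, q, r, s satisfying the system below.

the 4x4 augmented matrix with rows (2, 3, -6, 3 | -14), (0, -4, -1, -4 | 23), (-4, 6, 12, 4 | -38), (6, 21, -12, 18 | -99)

Forward elimination on [A|b]:
R3 <- R3 - (-2)*R1:  [   0   12    0   10  -66 ]
R4 <- R4 - (3)*R1:  [   0   12    6    9  -57 ]
R3 <- R3 - (-3)*R2:  [  0   0  -3  -2   3 ]
R4 <- R4 - (-3)*R2:  [  0   0   3  -3  12 ]
R4 <- R4 - (-1)*R3:  [  0   0   0  -5  15 ]
Row echelon form:
[ 2   3  -6   3  |  -14 ]
[ 0  -4  -1  -4  |   23 ]
[ 0   0  -3  -2  |    3 ]
[ 0   0   0  -5  |   15 ]
Back-substitution:
s = (15) / -5 = -3
r = (3 - (-2)*(-3)) / -3 = 1
q = (23 - (-1)*(1) - (-4)*(-3)) / -4 = -3
p = (-14 - (3)*(-3) - (-6)*(1) - (3)*(-3)) / 2 = 5

(5, -3, 1, -3)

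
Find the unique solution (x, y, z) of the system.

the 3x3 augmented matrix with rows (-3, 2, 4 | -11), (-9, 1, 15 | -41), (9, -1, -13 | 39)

Forward elimination on [A|b]:
R2 <- R2 - (3)*R1:  [  0  -5   3  -8 ]
R3 <- R3 - (-3)*R1:  [  0   5  -1   6 ]
R3 <- R3 - (-1)*R2:  [  0   0   2  -2 ]
Row echelon form:
[ -3   2  4  |  -11 ]
[  0  -5  3  |   -8 ]
[  0   0  2  |   -2 ]
Back-substitution:
z = (-2) / 2 = -1
y = (-8 - (3)*(-1)) / -5 = 1
x = (-11 - (2)*(1) - (4)*(-1)) / -3 = 3

(3, 1, -1)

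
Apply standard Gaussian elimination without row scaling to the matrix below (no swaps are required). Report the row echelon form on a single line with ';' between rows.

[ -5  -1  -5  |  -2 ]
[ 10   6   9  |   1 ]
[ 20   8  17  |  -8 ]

Forward elimination:
R2 <- R2 - (-2)*R1:  [  0   4  -1  -3 ]
R3 <- R3 - (-4)*R1:  [   0    4   -3  -16 ]
R3 <- R3 - (1)*R2:  [   0    0   -2  -13 ]
Row echelon form:
[ -5  -1  -5  |   -2 ]
[  0   4  -1  |   -3 ]
[  0   0  -2  |  -13 ]

REF = [-5 -1 -5 -2; 0 4 -1 -3; 0 0 -2 -13]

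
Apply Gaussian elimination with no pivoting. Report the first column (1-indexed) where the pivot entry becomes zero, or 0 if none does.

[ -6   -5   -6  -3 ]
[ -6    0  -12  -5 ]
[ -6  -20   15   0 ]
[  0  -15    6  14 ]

first zero-pivot column = 0

Naive forward elimination:
R2 <- R2 - (1)*R1:  [  0   5  -6  -2 ]
R3 <- R3 - (1)*R1:  [   0  -15   21    3 ]
R3 <- R3 - (-3)*R2:  [  0   0   3  -3 ]
R4 <- R4 - (-3)*R2:  [   0    0  -12    8 ]
R4 <- R4 - (-4)*R3:  [  0   0   0  -4 ]
All pivots nonzero; naive elimination completes without hitting a zero pivot.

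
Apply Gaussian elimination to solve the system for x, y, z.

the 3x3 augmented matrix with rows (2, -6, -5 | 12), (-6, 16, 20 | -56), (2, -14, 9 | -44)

Forward elimination on [A|b]:
R2 <- R2 - (-3)*R1:  [   0   -2    5  -20 ]
R3 <- R3 - (1)*R1:  [   0   -8   14  -56 ]
R3 <- R3 - (4)*R2:  [  0   0  -6  24 ]
Row echelon form:
[ 2  -6  -5  |   12 ]
[ 0  -2   5  |  -20 ]
[ 0   0  -6  |   24 ]
Back-substitution:
z = (24) / -6 = -4
y = (-20 - (5)*(-4)) / -2 = 0
x = (12 - (-6)*(0) - (-5)*(-4)) / 2 = -4

(-4, 0, -4)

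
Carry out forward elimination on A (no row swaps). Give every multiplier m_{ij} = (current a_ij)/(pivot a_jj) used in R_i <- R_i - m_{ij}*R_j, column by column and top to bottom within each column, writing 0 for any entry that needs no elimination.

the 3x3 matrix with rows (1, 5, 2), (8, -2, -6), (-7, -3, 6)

multipliers: 8, -7, -16/21

Forward elimination:
R2 <- R2 - (8)*R1:  [   0  -42  -22 ]
R3 <- R3 - (-7)*R1:  [  0  32  20 ]
R3 <- R3 - (-16/21)*R2:  [     0      0  68/21 ]
Multipliers (in order of application): m_{21} = 8, m_{31} = -7, m_{32} = -16/21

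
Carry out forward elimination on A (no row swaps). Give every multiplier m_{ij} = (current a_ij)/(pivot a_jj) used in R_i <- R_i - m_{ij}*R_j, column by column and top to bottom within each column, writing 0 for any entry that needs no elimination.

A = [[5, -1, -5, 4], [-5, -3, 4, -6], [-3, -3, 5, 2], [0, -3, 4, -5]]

Forward elimination:
R2 <- R2 - (-1)*R1:  [  0  -4  -1  -2 ]
R3 <- R3 - (-3/5)*R1:  [     0  -18/5      2   22/5 ]
R4: entry in column 1 is already 0 -> m_{41} = 0 (no row operation needed)
R3 <- R3 - (9/10)*R2:  [     0      0  29/10   31/5 ]
R4 <- R4 - (3/4)*R2:  [    0     0  19/4  -7/2 ]
R4 <- R4 - (95/58)*R3:  [       0        0        0  -396/29 ]
Multipliers (in order of application): m_{21} = -1, m_{31} = -3/5, m_{41} = 0, m_{32} = 9/10, m_{42} = 3/4, m_{43} = 95/58

multipliers: -1, -3/5, 0, 9/10, 3/4, 95/58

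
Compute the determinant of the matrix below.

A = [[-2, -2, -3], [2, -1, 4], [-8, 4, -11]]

Forward elimination:
R2 <- R2 - (-1)*R1:  [  0  -3   1 ]
R3 <- R3 - (4)*R1:  [  0  12   1 ]
R3 <- R3 - (-4)*R2:  [ 0  0  5 ]
Upper-triangular form:
[ -2  -2  -3 ]
[  0  -3   1 ]
[  0   0   5 ]
det(A) = (-1)^0 * (-2) * (-3) * (5) = 30  (0 row swaps -> sign +1)

det(A) = 30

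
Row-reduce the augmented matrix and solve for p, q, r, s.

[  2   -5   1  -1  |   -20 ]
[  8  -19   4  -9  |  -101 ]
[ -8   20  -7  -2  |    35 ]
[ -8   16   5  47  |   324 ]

(0, 4, 5, 5)

Forward elimination on [A|b]:
R2 <- R2 - (4)*R1:  [   0    1    0   -5  -21 ]
R3 <- R3 - (-4)*R1:  [   0    0   -3   -6  -45 ]
R4 <- R4 - (-4)*R1:  [   0   -4    9   43  244 ]
R4 <- R4 - (-4)*R2:  [   0    0    9   23  160 ]
R4 <- R4 - (-3)*R3:  [  0   0   0   5  25 ]
Row echelon form:
[ 2  -5   1  -1  |  -20 ]
[ 0   1   0  -5  |  -21 ]
[ 0   0  -3  -6  |  -45 ]
[ 0   0   0   5  |   25 ]
Back-substitution:
s = (25) / 5 = 5
r = (-45 - (-6)*(5)) / -3 = 5
q = (-21 - (-5)*(5)) / 1 = 4
p = (-20 - (-5)*(4) - (1)*(5) - (-1)*(5)) / 2 = 0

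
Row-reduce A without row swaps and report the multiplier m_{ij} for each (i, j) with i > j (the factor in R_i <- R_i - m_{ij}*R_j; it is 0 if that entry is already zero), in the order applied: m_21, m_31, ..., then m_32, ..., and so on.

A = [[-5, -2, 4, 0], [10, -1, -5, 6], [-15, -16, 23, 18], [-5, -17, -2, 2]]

Forward elimination:
R2 <- R2 - (-2)*R1:  [  0  -5   3   6 ]
R3 <- R3 - (3)*R1:  [   0  -10   11   18 ]
R4 <- R4 - (1)*R1:  [   0  -15   -6    2 ]
R3 <- R3 - (2)*R2:  [ 0  0  5  6 ]
R4 <- R4 - (3)*R2:  [   0    0  -15  -16 ]
R4 <- R4 - (-3)*R3:  [ 0  0  0  2 ]
Multipliers (in order of application): m_{21} = -2, m_{31} = 3, m_{41} = 1, m_{32} = 2, m_{42} = 3, m_{43} = -3

multipliers: -2, 3, 1, 2, 3, -3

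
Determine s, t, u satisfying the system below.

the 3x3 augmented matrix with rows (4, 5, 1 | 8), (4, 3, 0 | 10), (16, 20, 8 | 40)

Forward elimination on [A|b]:
R2 <- R2 - (1)*R1:  [  0  -2  -1   2 ]
R3 <- R3 - (4)*R1:  [ 0  0  4  8 ]
Row echelon form:
[ 4   5   1  |  8 ]
[ 0  -2  -1  |  2 ]
[ 0   0   4  |  8 ]
Back-substitution:
u = (8) / 4 = 2
t = (2 - (-1)*(2)) / -2 = -2
s = (8 - (5)*(-2) - (1)*(2)) / 4 = 4

(4, -2, 2)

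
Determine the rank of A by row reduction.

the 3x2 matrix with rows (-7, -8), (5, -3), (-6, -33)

rank(A) = 2

Row reduction:
R2 <- R2 - (-5/7)*R1:  [     0  -61/7 ]
R3 <- R3 - (6/7)*R1:  [      0  -183/7 ]
R3 <- R3 - (3)*R2:  [ 0  0 ]
Row echelon form:
[ -7     -8 ]
[  0  -61/7 ]
[  0      0 ]
Nonzero rows / pivot columns: 2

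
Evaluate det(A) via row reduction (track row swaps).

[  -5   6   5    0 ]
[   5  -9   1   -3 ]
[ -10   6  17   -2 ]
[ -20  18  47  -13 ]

Forward elimination:
R2 <- R2 - (-1)*R1:  [  0  -3   6  -3 ]
R3 <- R3 - (2)*R1:  [  0  -6   7  -2 ]
R4 <- R4 - (4)*R1:  [   0   -6   27  -13 ]
R3 <- R3 - (2)*R2:  [  0   0  -5   4 ]
R4 <- R4 - (2)*R2:  [  0   0  15  -7 ]
R4 <- R4 - (-3)*R3:  [ 0  0  0  5 ]
Upper-triangular form:
[ -5   6   5   0 ]
[  0  -3   6  -3 ]
[  0   0  -5   4 ]
[  0   0   0   5 ]
det(A) = (-1)^0 * (-5) * (-3) * (-5) * (5) = -375  (0 row swaps -> sign +1)

det(A) = -375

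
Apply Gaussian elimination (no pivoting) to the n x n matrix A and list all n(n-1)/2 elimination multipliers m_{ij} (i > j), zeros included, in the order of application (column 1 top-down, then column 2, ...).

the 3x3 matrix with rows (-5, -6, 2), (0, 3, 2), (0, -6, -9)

multipliers: 0, 0, -2

Forward elimination:
R2: entry in column 1 is already 0 -> m_{21} = 0 (no row operation needed)
R3: entry in column 1 is already 0 -> m_{31} = 0 (no row operation needed)
R3 <- R3 - (-2)*R2:  [  0   0  -5 ]
Multipliers (in order of application): m_{21} = 0, m_{31} = 0, m_{32} = -2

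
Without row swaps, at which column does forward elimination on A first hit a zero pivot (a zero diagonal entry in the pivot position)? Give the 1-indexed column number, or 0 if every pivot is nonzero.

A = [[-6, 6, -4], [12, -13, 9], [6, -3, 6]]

first zero-pivot column = 0

Naive forward elimination:
R2 <- R2 - (-2)*R1:  [  0  -1   1 ]
R3 <- R3 - (-1)*R1:  [ 0  3  2 ]
R3 <- R3 - (-3)*R2:  [ 0  0  5 ]
All pivots nonzero; naive elimination completes without hitting a zero pivot.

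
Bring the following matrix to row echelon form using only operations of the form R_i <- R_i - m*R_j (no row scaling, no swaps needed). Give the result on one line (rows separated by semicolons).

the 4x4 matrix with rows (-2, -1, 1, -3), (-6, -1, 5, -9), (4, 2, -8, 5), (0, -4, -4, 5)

Forward elimination:
R2 <- R2 - (3)*R1:  [ 0  2  2  0 ]
R3 <- R3 - (-2)*R1:  [  0   0  -6  -1 ]
R4 <- R4 - (-2)*R2:  [ 0  0  0  5 ]
Row echelon form:
[ -2  -1   1  -3 ]
[  0   2   2   0 ]
[  0   0  -6  -1 ]
[  0   0   0   5 ]

REF = [-2 -1 1 -3; 0 2 2 0; 0 0 -6 -1; 0 0 0 5]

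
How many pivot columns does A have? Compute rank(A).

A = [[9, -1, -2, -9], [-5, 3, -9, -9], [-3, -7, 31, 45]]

rank(A) = 2

Row reduction:
R2 <- R2 - (-5/9)*R1:  [     0   22/9  -91/9    -14 ]
R3 <- R3 - (-1/3)*R1:  [     0  -22/3   91/3     42 ]
R3 <- R3 - (-3)*R2:  [ 0  0  0  0 ]
Row echelon form:
[ 9    -1     -2   -9 ]
[ 0  22/9  -91/9  -14 ]
[ 0     0      0    0 ]
Nonzero rows / pivot columns: 2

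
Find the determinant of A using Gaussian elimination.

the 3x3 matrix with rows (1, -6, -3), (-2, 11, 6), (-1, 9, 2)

det(A) = 1

Forward elimination:
R2 <- R2 - (-2)*R1:  [  0  -1   0 ]
R3 <- R3 - (-1)*R1:  [  0   3  -1 ]
R3 <- R3 - (-3)*R2:  [  0   0  -1 ]
Upper-triangular form:
[ 1  -6  -3 ]
[ 0  -1   0 ]
[ 0   0  -1 ]
det(A) = (-1)^0 * (1) * (-1) * (-1) = 1  (0 row swaps -> sign +1)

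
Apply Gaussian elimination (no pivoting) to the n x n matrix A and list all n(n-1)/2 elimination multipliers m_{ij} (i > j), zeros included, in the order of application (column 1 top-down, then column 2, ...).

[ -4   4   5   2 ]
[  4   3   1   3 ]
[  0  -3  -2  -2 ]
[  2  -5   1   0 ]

Forward elimination:
R2 <- R2 - (-1)*R1:  [ 0  7  6  5 ]
R3: entry in column 1 is already 0 -> m_{31} = 0 (no row operation needed)
R4 <- R4 - (-1/2)*R1:  [   0   -3  7/2    1 ]
R3 <- R3 - (-3/7)*R2:  [   0    0  4/7  1/7 ]
R4 <- R4 - (-3/7)*R2:  [     0      0  85/14   22/7 ]
R4 <- R4 - (85/8)*R3:  [    0     0     0  13/8 ]
Multipliers (in order of application): m_{21} = -1, m_{31} = 0, m_{41} = -1/2, m_{32} = -3/7, m_{42} = -3/7, m_{43} = 85/8

multipliers: -1, 0, -1/2, -3/7, -3/7, 85/8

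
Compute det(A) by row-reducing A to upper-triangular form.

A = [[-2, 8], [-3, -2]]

det(A) = 28

Forward elimination:
R2 <- R2 - (3/2)*R1:  [   0  -14 ]
Upper-triangular form:
[ -2    8 ]
[  0  -14 ]
det(A) = (-1)^0 * (-2) * (-14) = 28  (0 row swaps -> sign +1)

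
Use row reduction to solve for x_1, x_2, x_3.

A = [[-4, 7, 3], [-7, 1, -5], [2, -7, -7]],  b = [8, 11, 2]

Forward elimination on [A|b]:
R2 <- R2 - (7/4)*R1:  [     0  -45/4  -41/4     -3 ]
R3 <- R3 - (-1/2)*R1:  [     0   -7/2  -11/2      6 ]
R3 <- R3 - (14/45)*R2:  [       0        0  -104/45   104/15 ]
Row echelon form:
[ -4      7        3  |       8 ]
[  0  -45/4    -41/4  |      -3 ]
[  0      0  -104/45  |  104/15 ]
Back-substitution:
x_3 = (104/15) / (-104/45) = -3
x_2 = (-3 - (-41/4)*(-3)) / (-45/4) = 3
x_1 = (8 - (7)*(3) - (3)*(-3)) / -4 = 1

(1, 3, -3)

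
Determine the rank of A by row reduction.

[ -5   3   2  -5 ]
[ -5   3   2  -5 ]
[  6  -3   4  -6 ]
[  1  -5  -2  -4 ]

Row reduction:
R2 <- R2 - (1)*R1:  [ 0  0  0  0 ]
R3 <- R3 - (-6/5)*R1:  [    0   3/5  32/5   -12 ]
R4 <- R4 - (-1/5)*R1:  [     0  -22/5   -8/5     -5 ]
R2 <-> R3   (pivot in column 2 was zero)
[ -5      3     2   -5 ]
[  0    3/5  32/5  -12 ]
[  0      0     0    0 ]
[  0  -22/5  -8/5   -5 ]
R4 <- R4 - (-22/3)*R2:  [     0      0  136/3    -93 ]
R3 <-> R4   (pivot in column 3 was zero)
[ -5    3      2   -5 ]
[  0  3/5   32/5  -12 ]
[  0    0  136/3  -93 ]
[  0    0      0    0 ]
Row echelon form:
[ -5    3      2   -5 ]
[  0  3/5   32/5  -12 ]
[  0    0  136/3  -93 ]
[  0    0      0    0 ]
Nonzero rows / pivot columns: 3

rank(A) = 3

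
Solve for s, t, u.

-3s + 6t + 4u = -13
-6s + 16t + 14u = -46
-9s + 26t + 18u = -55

Forward elimination on [A|b]:
R2 <- R2 - (2)*R1:  [   0    4    6  -20 ]
R3 <- R3 - (3)*R1:  [   0    8    6  -16 ]
R3 <- R3 - (2)*R2:  [  0   0  -6  24 ]
Row echelon form:
[ -3  6   4  |  -13 ]
[  0  4   6  |  -20 ]
[  0  0  -6  |   24 ]
Back-substitution:
u = (24) / -6 = -4
t = (-20 - (6)*(-4)) / 4 = 1
s = (-13 - (6)*(1) - (4)*(-4)) / -3 = 1

(1, 1, -4)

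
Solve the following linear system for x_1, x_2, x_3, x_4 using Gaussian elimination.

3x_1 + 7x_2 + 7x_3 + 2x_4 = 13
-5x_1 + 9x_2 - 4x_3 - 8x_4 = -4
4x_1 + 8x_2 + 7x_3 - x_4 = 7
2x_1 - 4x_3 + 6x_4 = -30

Forward elimination on [A|b]:
R2 <- R2 - (-5/3)*R1:  [     0   62/3   23/3  -14/3   53/3 ]
R3 <- R3 - (4/3)*R1:  [     0   -4/3   -7/3  -11/3  -31/3 ]
R4 <- R4 - (2/3)*R1:  [      0   -14/3   -26/3    14/3  -116/3 ]
R3 <- R3 - (-2/31)*R2:  [       0        0   -57/31  -123/31  -285/31 ]
R4 <- R4 - (-7/31)*R2:  [        0         0   -215/31    112/31  -1075/31 ]
R4 <- R4 - (215/57)*R3:  [      0       0       0  353/19       0 ]
Row echelon form:
[ 3     7       7        2  |       13 ]
[ 0  62/3    23/3    -14/3  |     53/3 ]
[ 0     0  -57/31  -123/31  |  -285/31 ]
[ 0     0       0   353/19  |        0 ]
Back-substitution:
x_4 = (0) / (353/19) = 0
x_3 = (-285/31 - (-123/31)*(0)) / (-57/31) = 5
x_2 = (53/3 - (23/3)*(5) - (-14/3)*(0)) / (62/3) = -1
x_1 = (13 - (7)*(-1) - (7)*(5) - (2)*(0)) / 3 = -5

(-5, -1, 5, 0)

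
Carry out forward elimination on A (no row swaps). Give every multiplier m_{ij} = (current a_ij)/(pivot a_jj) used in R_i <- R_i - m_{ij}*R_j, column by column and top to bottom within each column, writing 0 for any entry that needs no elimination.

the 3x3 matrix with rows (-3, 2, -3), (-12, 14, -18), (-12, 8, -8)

multipliers: 4, 4, 0

Forward elimination:
R2 <- R2 - (4)*R1:  [  0   6  -6 ]
R3 <- R3 - (4)*R1:  [ 0  0  4 ]
R3: entry in column 2 is already 0 -> m_{32} = 0 (no row operation needed)
Multipliers (in order of application): m_{21} = 4, m_{31} = 4, m_{32} = 0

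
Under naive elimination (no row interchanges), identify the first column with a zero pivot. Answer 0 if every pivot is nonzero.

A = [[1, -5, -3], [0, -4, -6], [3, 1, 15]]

first zero-pivot column = 3

Naive forward elimination:
R3 <- R3 - (3)*R1:  [  0  16  24 ]
R3 <- R3 - (-4)*R2:  [ 0  0  0 ]
Matrix at this point:
[ 1  -5  -3 ]
[ 0  -4  -6 ]
[ 0   0   0 ]
Pivot entry (3,3) in the last row is zero and there are no rows below to swap with -> zero pivot in column 3 (A is singular).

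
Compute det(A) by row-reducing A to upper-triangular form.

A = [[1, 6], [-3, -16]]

Forward elimination:
R2 <- R2 - (-3)*R1:  [ 0  2 ]
Upper-triangular form:
[ 1  6 ]
[ 0  2 ]
det(A) = (-1)^0 * (1) * (2) = 2  (0 row swaps -> sign +1)

det(A) = 2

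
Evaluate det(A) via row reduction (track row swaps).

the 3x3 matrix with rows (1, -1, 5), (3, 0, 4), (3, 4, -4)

Forward elimination:
R2 <- R2 - (3)*R1:  [   0    3  -11 ]
R3 <- R3 - (3)*R1:  [   0    7  -19 ]
R3 <- R3 - (7/3)*R2:  [    0     0  20/3 ]
Upper-triangular form:
[ 1  -1     5 ]
[ 0   3   -11 ]
[ 0   0  20/3 ]
det(A) = (-1)^0 * (1) * (3) * (20/3) = 20  (0 row swaps -> sign +1)

det(A) = 20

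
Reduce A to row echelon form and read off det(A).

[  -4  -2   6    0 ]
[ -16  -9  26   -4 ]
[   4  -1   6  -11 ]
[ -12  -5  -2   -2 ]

Forward elimination:
R2 <- R2 - (4)*R1:  [  0  -1   2  -4 ]
R3 <- R3 - (-1)*R1:  [   0   -3   12  -11 ]
R4 <- R4 - (3)*R1:  [   0    1  -20   -2 ]
R3 <- R3 - (3)*R2:  [ 0  0  6  1 ]
R4 <- R4 - (-1)*R2:  [   0    0  -18   -6 ]
R4 <- R4 - (-3)*R3:  [  0   0   0  -3 ]
Upper-triangular form:
[ -4  -2  6   0 ]
[  0  -1  2  -4 ]
[  0   0  6   1 ]
[  0   0  0  -3 ]
det(A) = (-1)^0 * (-4) * (-1) * (6) * (-3) = -72  (0 row swaps -> sign +1)

det(A) = -72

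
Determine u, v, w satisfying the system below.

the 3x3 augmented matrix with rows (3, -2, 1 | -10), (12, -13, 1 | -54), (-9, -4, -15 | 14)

(0, 4, -2)

Forward elimination on [A|b]:
R2 <- R2 - (4)*R1:  [   0   -5   -3  -14 ]
R3 <- R3 - (-3)*R1:  [   0  -10  -12  -16 ]
R3 <- R3 - (2)*R2:  [  0   0  -6  12 ]
Row echelon form:
[ 3  -2   1  |  -10 ]
[ 0  -5  -3  |  -14 ]
[ 0   0  -6  |   12 ]
Back-substitution:
w = (12) / -6 = -2
v = (-14 - (-3)*(-2)) / -5 = 4
u = (-10 - (-2)*(4) - (1)*(-2)) / 3 = 0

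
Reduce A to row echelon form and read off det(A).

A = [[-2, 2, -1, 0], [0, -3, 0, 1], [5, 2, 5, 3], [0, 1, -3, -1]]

Forward elimination:
R3 <- R3 - (-5/2)*R1:  [   0    7  5/2    3 ]
R3 <- R3 - (-7/3)*R2:  [    0     0   5/2  16/3 ]
R4 <- R4 - (-1/3)*R2:  [    0     0    -3  -2/3 ]
R4 <- R4 - (-6/5)*R3:  [     0      0      0  86/15 ]
Upper-triangular form:
[ -2   2   -1      0 ]
[  0  -3    0      1 ]
[  0   0  5/2   16/3 ]
[  0   0    0  86/15 ]
det(A) = (-1)^0 * (-2) * (-3) * (5/2) * (86/15) = 86  (0 row swaps -> sign +1)

det(A) = 86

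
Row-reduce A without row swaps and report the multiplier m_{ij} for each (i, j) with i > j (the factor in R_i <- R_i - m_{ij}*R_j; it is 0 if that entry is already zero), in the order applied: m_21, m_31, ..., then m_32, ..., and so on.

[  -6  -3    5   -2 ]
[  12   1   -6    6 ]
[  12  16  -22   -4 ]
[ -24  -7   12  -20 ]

multipliers: -2, -2, 4, -2, -1, 1

Forward elimination:
R2 <- R2 - (-2)*R1:  [  0  -5   4   2 ]
R3 <- R3 - (-2)*R1:  [   0   10  -12   -8 ]
R4 <- R4 - (4)*R1:  [   0    5   -8  -12 ]
R3 <- R3 - (-2)*R2:  [  0   0  -4  -4 ]
R4 <- R4 - (-1)*R2:  [   0    0   -4  -10 ]
R4 <- R4 - (1)*R3:  [  0   0   0  -6 ]
Multipliers (in order of application): m_{21} = -2, m_{31} = -2, m_{41} = 4, m_{32} = -2, m_{42} = -1, m_{43} = 1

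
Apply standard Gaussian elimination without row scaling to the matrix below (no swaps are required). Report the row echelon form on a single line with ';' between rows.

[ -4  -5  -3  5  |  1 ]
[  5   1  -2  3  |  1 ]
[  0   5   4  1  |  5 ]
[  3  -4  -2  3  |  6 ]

REF = [-4 -5 -3 5 1; 0 -21/4 -23/4 37/4 9/4; 0 0 -31/21 206/21 50/7; 0 0 0 659/31 742/31]

Forward elimination:
R2 <- R2 - (-5/4)*R1:  [     0  -21/4  -23/4   37/4    9/4 ]
R4 <- R4 - (-3/4)*R1:  [     0  -31/4  -17/4   27/4   27/4 ]
R3 <- R3 - (-20/21)*R2:  [      0       0  -31/21  206/21    50/7 ]
R4 <- R4 - (31/21)*R2:  [       0        0    89/21  -145/21     24/7 ]
R4 <- R4 - (-89/31)*R3:  [      0       0       0  659/31  742/31 ]
Row echelon form:
[ -4     -5      -3       5  |       1 ]
[  0  -21/4   -23/4    37/4  |     9/4 ]
[  0      0  -31/21  206/21  |    50/7 ]
[  0      0       0  659/31  |  742/31 ]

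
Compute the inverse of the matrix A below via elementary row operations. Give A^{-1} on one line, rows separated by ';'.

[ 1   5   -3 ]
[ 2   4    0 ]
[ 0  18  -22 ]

Gauss-Jordan on [A | I]:
R2 <- R2 - (2)*R1:  [  0  -6   6  |  -2   1   0 ]
R2 <- (1/-6)*R2:  [    0     1    -1  |   1/3  -1/6     0 ]
R1 <- R1 - (5)*R2:  [    1     0     2  |  -2/3   5/6     0 ]
R3 <- R3 - (18)*R2:  [  0   0  -4  |  -6   3   1 ]
R3 <- (1/-4)*R3:  [    0     0     1  |   3/2  -3/4  -1/4 ]
R1 <- R1 - (2)*R3:  [     1      0      0  |  -11/3    7/3    1/2 ]
R2 <- R2 - (-1)*R3:  [      0       1       0  |    11/6  -11/12    -1/4 ]
Right block of [I | A^{-1}] is the inverse:
[ -11/3     7/3   1/2 ]
[  11/6  -11/12  -1/4 ]
[   3/2    -3/4  -1/4 ]

inverse = [-11/3 7/3 1/2; 11/6 -11/12 -1/4; 3/2 -3/4 -1/4]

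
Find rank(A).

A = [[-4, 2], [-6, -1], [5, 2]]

rank(A) = 2

Row reduction:
R2 <- R2 - (3/2)*R1:  [  0  -4 ]
R3 <- R3 - (-5/4)*R1:  [   0  9/2 ]
R3 <- R3 - (-9/8)*R2:  [ 0  0 ]
Row echelon form:
[ -4   2 ]
[  0  -4 ]
[  0   0 ]
Nonzero rows / pivot columns: 2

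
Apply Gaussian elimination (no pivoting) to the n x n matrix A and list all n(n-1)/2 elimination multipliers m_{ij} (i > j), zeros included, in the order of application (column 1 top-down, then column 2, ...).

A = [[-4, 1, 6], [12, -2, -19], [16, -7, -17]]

multipliers: -3, -4, -3

Forward elimination:
R2 <- R2 - (-3)*R1:  [  0   1  -1 ]
R3 <- R3 - (-4)*R1:  [  0  -3   7 ]
R3 <- R3 - (-3)*R2:  [ 0  0  4 ]
Multipliers (in order of application): m_{21} = -3, m_{31} = -4, m_{32} = -3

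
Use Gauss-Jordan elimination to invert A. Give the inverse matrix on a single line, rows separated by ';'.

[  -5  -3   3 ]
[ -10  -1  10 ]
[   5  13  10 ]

Gauss-Jordan on [A | I]:
R1 <- (1/-5)*R1:  [    1   3/5  -3/5  |  -1/5     0     0 ]
R2 <- R2 - (-10)*R1:  [  0   5   4  |  -2   1   0 ]
R3 <- R3 - (5)*R1:  [  0  10  13  |   1   0   1 ]
R2 <- (1/5)*R2:  [    0     1   4/5  |  -2/5   1/5     0 ]
R1 <- R1 - (3/5)*R2:  [      1       0  -27/25  |    1/25   -3/25       0 ]
R3 <- R3 - (10)*R2:  [  0   0   5  |   5  -2   1 ]
R3 <- (1/5)*R3:  [    0     0     1  |     1  -2/5   1/5 ]
R1 <- R1 - (-27/25)*R3:  [       1        0        0  |    28/25  -69/125   27/125 ]
R2 <- R2 - (4/5)*R3:  [     0      1      0  |   -6/5  13/25  -4/25 ]
Right block of [I | A^{-1}] is the inverse:
[ 28/25  -69/125  27/125 ]
[  -6/5    13/25   -4/25 ]
[     1     -2/5     1/5 ]

inverse = [28/25 -69/125 27/125; -6/5 13/25 -4/25; 1 -2/5 1/5]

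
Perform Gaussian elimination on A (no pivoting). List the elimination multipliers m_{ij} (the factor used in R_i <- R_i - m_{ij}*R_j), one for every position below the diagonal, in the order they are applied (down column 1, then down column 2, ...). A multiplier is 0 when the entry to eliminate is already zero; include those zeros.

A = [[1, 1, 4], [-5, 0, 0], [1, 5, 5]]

multipliers: -5, 1, 4/5

Forward elimination:
R2 <- R2 - (-5)*R1:  [  0   5  20 ]
R3 <- R3 - (1)*R1:  [ 0  4  1 ]
R3 <- R3 - (4/5)*R2:  [   0    0  -15 ]
Multipliers (in order of application): m_{21} = -5, m_{31} = 1, m_{32} = 4/5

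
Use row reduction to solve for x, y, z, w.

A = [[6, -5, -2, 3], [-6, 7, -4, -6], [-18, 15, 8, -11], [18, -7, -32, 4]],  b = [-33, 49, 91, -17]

Forward elimination on [A|b]:
R2 <- R2 - (-1)*R1:  [  0   2  -6  -3  16 ]
R3 <- R3 - (-3)*R1:  [  0   0   2  -2  -8 ]
R4 <- R4 - (3)*R1:  [   0    8  -26   -5   82 ]
R4 <- R4 - (4)*R2:  [  0   0  -2   7  18 ]
R4 <- R4 - (-1)*R3:  [  0   0   0   5  10 ]
Row echelon form:
[ 6  -5  -2   3  |  -33 ]
[ 0   2  -6  -3  |   16 ]
[ 0   0   2  -2  |   -8 ]
[ 0   0   0   5  |   10 ]
Back-substitution:
w = (10) / 5 = 2
z = (-8 - (-2)*(2)) / 2 = -2
y = (16 - (-6)*(-2) - (-3)*(2)) / 2 = 5
x = (-33 - (-5)*(5) - (-2)*(-2) - (3)*(2)) / 6 = -3

(-3, 5, -2, 2)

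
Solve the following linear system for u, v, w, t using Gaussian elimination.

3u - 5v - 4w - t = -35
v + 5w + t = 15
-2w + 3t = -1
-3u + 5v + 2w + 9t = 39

(-2, 4, 2, 1)

Forward elimination on [A|b]:
R4 <- R4 - (-1)*R1:  [  0   0  -2   8   4 ]
R4 <- R4 - (1)*R3:  [ 0  0  0  5  5 ]
Row echelon form:
[ 3  -5  -4  -1  |  -35 ]
[ 0   1   5   1  |   15 ]
[ 0   0  -2   3  |   -1 ]
[ 0   0   0   5  |    5 ]
Back-substitution:
t = (5) / 5 = 1
w = (-1 - (3)*(1)) / -2 = 2
v = (15 - (5)*(2) - (1)*(1)) / 1 = 4
u = (-35 - (-5)*(4) - (-4)*(2) - (-1)*(1)) / 3 = -2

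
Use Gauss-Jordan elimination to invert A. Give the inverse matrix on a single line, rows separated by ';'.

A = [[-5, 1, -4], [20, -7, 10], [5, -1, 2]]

Gauss-Jordan on [A | I]:
R1 <- (1/-5)*R1:  [    1  -1/5   4/5  |  -1/5     0     0 ]
R2 <- R2 - (20)*R1:  [  0  -3  -6  |   4   1   0 ]
R3 <- R3 - (5)*R1:  [  0   0  -2  |   1   0   1 ]
R2 <- (1/-3)*R2:  [    0     1     2  |  -4/3  -1/3     0 ]
R1 <- R1 - (-1/5)*R2:  [     1      0    6/5  |  -7/15  -1/15      0 ]
R3 <- (1/-2)*R3:  [    0     0     1  |  -1/2     0  -1/2 ]
R1 <- R1 - (6/5)*R3:  [     1      0      0  |   2/15  -1/15    3/5 ]
R2 <- R2 - (2)*R3:  [    0     1     0  |  -1/3  -1/3     1 ]
Right block of [I | A^{-1}] is the inverse:
[ 2/15  -1/15   3/5 ]
[ -1/3   -1/3     1 ]
[ -1/2      0  -1/2 ]

inverse = [2/15 -1/15 3/5; -1/3 -1/3 1; -1/2 0 -1/2]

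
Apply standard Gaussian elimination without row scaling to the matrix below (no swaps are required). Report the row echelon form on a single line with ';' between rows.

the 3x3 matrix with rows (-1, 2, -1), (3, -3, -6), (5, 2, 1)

REF = [-1 2 -1; 0 3 -9; 0 0 32]

Forward elimination:
R2 <- R2 - (-3)*R1:  [  0   3  -9 ]
R3 <- R3 - (-5)*R1:  [  0  12  -4 ]
R3 <- R3 - (4)*R2:  [  0   0  32 ]
Row echelon form:
[ -1  2  -1 ]
[  0  3  -9 ]
[  0  0  32 ]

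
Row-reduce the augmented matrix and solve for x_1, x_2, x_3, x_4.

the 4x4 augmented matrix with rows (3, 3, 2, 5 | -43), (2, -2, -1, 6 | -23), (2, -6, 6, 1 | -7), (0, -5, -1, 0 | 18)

(-1, -3, -3, -5)

Forward elimination on [A|b]:
R2 <- R2 - (2/3)*R1:  [    0    -4  -7/3   8/3  17/3 ]
R3 <- R3 - (2/3)*R1:  [    0    -8  14/3  -7/3  65/3 ]
R3 <- R3 - (2)*R2:  [     0      0   28/3  -23/3   31/3 ]
R4 <- R4 - (5/4)*R2:  [      0       0   23/12   -10/3  131/12 ]
R4 <- R4 - (23/112)*R3:  [        0         0         0  -197/112   985/112 ]
Row echelon form:
[ 3   3     2         5  |      -43 ]
[ 0  -4  -7/3       8/3  |     17/3 ]
[ 0   0  28/3     -23/3  |     31/3 ]
[ 0   0     0  -197/112  |  985/112 ]
Back-substitution:
x_4 = (985/112) / (-197/112) = -5
x_3 = (31/3 - (-23/3)*(-5)) / (28/3) = -3
x_2 = (17/3 - (-7/3)*(-3) - (8/3)*(-5)) / -4 = -3
x_1 = (-43 - (3)*(-3) - (2)*(-3) - (5)*(-5)) / 3 = -1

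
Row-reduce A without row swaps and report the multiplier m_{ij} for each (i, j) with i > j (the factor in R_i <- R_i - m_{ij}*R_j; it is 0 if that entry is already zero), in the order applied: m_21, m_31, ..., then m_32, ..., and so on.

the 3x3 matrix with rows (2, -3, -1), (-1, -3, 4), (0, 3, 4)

Forward elimination:
R2 <- R2 - (-1/2)*R1:  [    0  -9/2   7/2 ]
R3: entry in column 1 is already 0 -> m_{31} = 0 (no row operation needed)
R3 <- R3 - (-2/3)*R2:  [    0     0  19/3 ]
Multipliers (in order of application): m_{21} = -1/2, m_{31} = 0, m_{32} = -2/3

multipliers: -1/2, 0, -2/3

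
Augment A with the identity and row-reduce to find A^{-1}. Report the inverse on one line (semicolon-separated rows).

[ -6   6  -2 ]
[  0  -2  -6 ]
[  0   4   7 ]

inverse = [-1/6 5/6 2/3; 0 7/10 3/5; 0 -2/5 -1/5]

Gauss-Jordan on [A | I]:
R1 <- (1/-6)*R1:  [    1    -1   1/3  |  -1/6     0     0 ]
R2 <- (1/-2)*R2:  [    0     1     3  |     0  -1/2     0 ]
R1 <- R1 - (-1)*R2:  [    1     0  10/3  |  -1/6  -1/2     0 ]
R3 <- R3 - (4)*R2:  [  0   0  -5  |   0   2   1 ]
R3 <- (1/-5)*R3:  [    0     0     1  |     0  -2/5  -1/5 ]
R1 <- R1 - (10/3)*R3:  [    1     0     0  |  -1/6   5/6   2/3 ]
R2 <- R2 - (3)*R3:  [    0     1     0  |     0  7/10   3/5 ]
Right block of [I | A^{-1}] is the inverse:
[ -1/6   5/6   2/3 ]
[    0  7/10   3/5 ]
[    0  -2/5  -1/5 ]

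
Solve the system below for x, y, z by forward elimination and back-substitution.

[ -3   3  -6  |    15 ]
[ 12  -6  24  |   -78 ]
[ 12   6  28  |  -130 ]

(0, -3, -4)

Forward elimination on [A|b]:
R2 <- R2 - (-4)*R1:  [   0    6    0  -18 ]
R3 <- R3 - (-4)*R1:  [   0   18    4  -70 ]
R3 <- R3 - (3)*R2:  [   0    0    4  -16 ]
Row echelon form:
[ -3  3  -6  |   15 ]
[  0  6   0  |  -18 ]
[  0  0   4  |  -16 ]
Back-substitution:
z = (-16) / 4 = -4
y = (-18) / 6 = -3
x = (15 - (3)*(-3) - (-6)*(-4)) / -3 = 0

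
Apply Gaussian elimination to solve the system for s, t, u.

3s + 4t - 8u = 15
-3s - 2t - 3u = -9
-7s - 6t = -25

(1, 3, 0)

Forward elimination on [A|b]:
R2 <- R2 - (-1)*R1:  [   0    2  -11    6 ]
R3 <- R3 - (-7/3)*R1:  [     0   10/3  -56/3     10 ]
R3 <- R3 - (5/3)*R2:  [    0     0  -1/3     0 ]
Row echelon form:
[ 3  4    -8  |  15 ]
[ 0  2   -11  |   6 ]
[ 0  0  -1/3  |   0 ]
Back-substitution:
u = (0) / (-1/3) = 0
t = (6 - (-11)*(0)) / 2 = 3
s = (15 - (4)*(3) - (-8)*(0)) / 3 = 1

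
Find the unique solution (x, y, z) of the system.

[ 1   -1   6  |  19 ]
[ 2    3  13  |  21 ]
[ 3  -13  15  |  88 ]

(-3, -4, 3)

Forward elimination on [A|b]:
R2 <- R2 - (2)*R1:  [   0    5    1  -17 ]
R3 <- R3 - (3)*R1:  [   0  -10   -3   31 ]
R3 <- R3 - (-2)*R2:  [  0   0  -1  -3 ]
Row echelon form:
[ 1  -1   6  |   19 ]
[ 0   5   1  |  -17 ]
[ 0   0  -1  |   -3 ]
Back-substitution:
z = (-3) / -1 = 3
y = (-17 - (1)*(3)) / 5 = -4
x = (19 - (-1)*(-4) - (6)*(3)) / 1 = -3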